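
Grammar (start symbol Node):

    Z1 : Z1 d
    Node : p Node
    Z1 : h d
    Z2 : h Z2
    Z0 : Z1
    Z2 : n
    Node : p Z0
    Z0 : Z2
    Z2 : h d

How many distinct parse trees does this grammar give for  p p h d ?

2

Parse trees for p p h d:
  [Node p [Node p [Z0 [Z1 h d]]]]
  [Node p [Node p [Z0 [Z2 h d]]]]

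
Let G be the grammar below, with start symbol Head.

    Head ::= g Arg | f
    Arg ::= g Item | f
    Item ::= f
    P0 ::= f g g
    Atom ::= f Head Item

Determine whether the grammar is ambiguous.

Only Head, Arg, Item are reachable from Head; ignoring the rest: Each reachable nonterminal has at most one production per leading terminal, and all productions are right-linear; the derivation is determined token-by-token.

Unambiguous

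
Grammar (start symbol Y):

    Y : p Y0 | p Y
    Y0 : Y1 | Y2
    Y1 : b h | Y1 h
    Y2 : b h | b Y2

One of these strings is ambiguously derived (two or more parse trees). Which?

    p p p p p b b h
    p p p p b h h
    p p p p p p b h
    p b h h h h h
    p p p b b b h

p p p p p p b h

p p p p p b b h: 1 tree
p p p p b h h: 1 tree
p p p p p p b h: 2 trees
p b h h h h h: 1 tree
p p p b b b h: 1 tree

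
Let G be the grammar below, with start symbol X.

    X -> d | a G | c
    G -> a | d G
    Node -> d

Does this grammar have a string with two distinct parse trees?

Unambiguous

(Node is unreachable from X, so its rules don't affect L(X).) Each reachable nonterminal has at most one production per leading terminal, and all productions are right-linear; the derivation is determined token-by-token.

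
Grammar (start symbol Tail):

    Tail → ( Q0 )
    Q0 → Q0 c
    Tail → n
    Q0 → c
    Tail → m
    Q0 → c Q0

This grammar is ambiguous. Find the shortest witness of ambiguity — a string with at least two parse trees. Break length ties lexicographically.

length 1: no string has ≥2 trees
length 3: no string has ≥2 trees
length 4: ( c c ) has 2 parse trees

Two derivations of ( c c ):
  Tail ⇒ ( Q0 ) ⇒ ( Q0 c ) ⇒ ( c c )
  Tail ⇒ ( Q0 ) ⇒ ( c Q0 ) ⇒ ( c c )

( c c )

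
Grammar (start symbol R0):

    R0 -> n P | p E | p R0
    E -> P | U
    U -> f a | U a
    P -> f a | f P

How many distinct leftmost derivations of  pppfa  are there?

2

Parse trees for pppfa:
  [R0 p [R0 p [R0 p [E [P f a]]]]]
  [R0 p [R0 p [R0 p [E [U f a]]]]]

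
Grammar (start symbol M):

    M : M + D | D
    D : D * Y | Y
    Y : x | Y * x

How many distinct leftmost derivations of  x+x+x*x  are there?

Parse trees for x+x+x*x:
  [M [M [M [D [Y x]]] + [D [Y x]]] + [D [D [Y x]] * [Y x]]]
  [M [M [M [D [Y x]]] + [D [Y x]]] + [D [Y [Y x] * x]]]

2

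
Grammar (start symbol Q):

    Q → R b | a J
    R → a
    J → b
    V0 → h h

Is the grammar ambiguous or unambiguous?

Witness: a b

Derivation 1: Q ⇒ R b ⇒ a b
Derivation 2: Q ⇒ a J ⇒ a b

Two distinct leftmost derivations for the same string.

Ambiguous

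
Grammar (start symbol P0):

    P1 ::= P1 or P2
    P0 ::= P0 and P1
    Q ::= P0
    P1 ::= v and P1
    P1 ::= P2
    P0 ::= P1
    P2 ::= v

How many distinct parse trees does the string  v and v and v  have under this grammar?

Parse trees for v and v and v:
  [P0 [P0 [P1 [P2 v]]] and [P1 v and [P1 [P2 v]]]]
  [P0 [P0 [P0 [P1 [P2 v]]] and [P1 [P2 v]]] and [P1 [P2 v]]]
  [P0 [P0 [P1 v and [P1 [P2 v]]]] and [P1 [P2 v]]]
  [P0 [P1 v and [P1 v and [P1 [P2 v]]]]]

4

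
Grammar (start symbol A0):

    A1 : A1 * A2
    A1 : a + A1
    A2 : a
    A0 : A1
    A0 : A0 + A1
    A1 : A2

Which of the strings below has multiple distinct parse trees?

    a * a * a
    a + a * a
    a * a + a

a * a * a: 1 tree
a + a * a: 3 trees
a * a + a: 1 tree

a + a * a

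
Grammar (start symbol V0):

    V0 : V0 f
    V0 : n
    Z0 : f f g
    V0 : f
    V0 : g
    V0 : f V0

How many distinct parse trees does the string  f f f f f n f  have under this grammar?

6

Parse trees for f f f f f n f:
  [V0 [V0 f [V0 f [V0 f [V0 f [V0 f [V0 n]]]]]] f]
  [V0 f [V0 [V0 f [V0 f [V0 f [V0 f [V0 n]]]]] f]]
  [V0 f [V0 f [V0 [V0 f [V0 f [V0 f [V0 n]]]] f]]]
  [V0 f [V0 f [V0 f [V0 [V0 f [V0 f [V0 n]]] f]]]]
  [V0 f [V0 f [V0 f [V0 f [V0 [V0 f [V0 n]] f]]]]]
  [V0 f [V0 f [V0 f [V0 f [V0 f [V0 [V0 n] f]]]]]]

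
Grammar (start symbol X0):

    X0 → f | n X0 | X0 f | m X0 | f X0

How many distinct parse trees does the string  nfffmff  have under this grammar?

Parse trees for nfffmff:
  [X0 n [X0 [X0 f [X0 f [X0 f [X0 m [X0 f]]]]] f]]
  [X0 n [X0 f [X0 [X0 f [X0 f [X0 m [X0 f]]]] f]]]
  [X0 n [X0 f [X0 f [X0 [X0 f [X0 m [X0 f]]] f]]]]
  [X0 n [X0 f [X0 f [X0 f [X0 [X0 m [X0 f]] f]]]]]
  [X0 n [X0 f [X0 f [X0 f [X0 m [X0 [X0 f] f]]]]]]
  [X0 n [X0 f [X0 f [X0 f [X0 m [X0 f [X0 f]]]]]]]
  [X0 [X0 n [X0 f [X0 f [X0 f [X0 m [X0 f]]]]]] f]

7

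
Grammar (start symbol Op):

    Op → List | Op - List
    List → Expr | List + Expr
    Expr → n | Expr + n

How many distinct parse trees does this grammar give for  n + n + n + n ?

Parse trees for n + n + n + n:
  [Op [List [Expr [Expr [Expr [Expr n] + n] + n] + n]]]
  [Op [List [List [Expr n]] + [Expr [Expr [Expr n] + n] + n]]]
  [Op [List [List [Expr [Expr n] + n]] + [Expr [Expr n] + n]]]
  [Op [List [List [List [Expr n]] + [Expr n]] + [Expr [Expr n] + n]]]
  [Op [List [List [Expr [Expr [Expr n] + n] + n]] + [Expr n]]]
  [Op [List [List [List [Expr n]] + [Expr [Expr n] + n]] + [Expr n]]]
  [Op [List [List [List [Expr [Expr n] + n]] + [Expr n]] + [Expr n]]]
  [Op [List [List [List [List [Expr n]] + [Expr n]] + [Expr n]] + [Expr n]]]

8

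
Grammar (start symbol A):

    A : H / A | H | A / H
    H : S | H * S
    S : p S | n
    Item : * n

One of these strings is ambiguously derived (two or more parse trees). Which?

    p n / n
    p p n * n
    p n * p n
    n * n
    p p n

p n / n

p n / n: 2 trees
p p n * n: 1 tree
p n * p n: 1 tree
n * n: 1 tree
p p n: 1 tree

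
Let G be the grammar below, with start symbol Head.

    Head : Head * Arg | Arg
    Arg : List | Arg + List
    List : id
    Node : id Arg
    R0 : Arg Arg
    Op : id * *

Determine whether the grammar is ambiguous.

Only Head, Arg, List are reachable from Head; ignoring the rest: This is a standard precedence ladder (Head over Arg over List), with each level left-recursive on its own operator ('*' at Head, '+' at Arg). That structure is LR(1), hence unambiguous.

Unambiguous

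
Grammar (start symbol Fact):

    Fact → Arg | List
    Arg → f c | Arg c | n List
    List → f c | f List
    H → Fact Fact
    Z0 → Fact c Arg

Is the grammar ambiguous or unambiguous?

Witness: f c

Derivation 1: Fact ⇒ Arg ⇒ f c
Derivation 2: Fact ⇒ List ⇒ f c

Two distinct leftmost derivations for the same string.

Ambiguous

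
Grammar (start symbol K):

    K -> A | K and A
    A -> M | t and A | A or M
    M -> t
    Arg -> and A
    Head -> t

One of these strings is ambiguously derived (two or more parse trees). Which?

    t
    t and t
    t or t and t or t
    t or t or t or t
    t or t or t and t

t: 1 tree
t and t: 2 trees
t or t and t or t: 1 tree
t or t or t or t: 1 tree
t or t or t and t: 1 tree

t and t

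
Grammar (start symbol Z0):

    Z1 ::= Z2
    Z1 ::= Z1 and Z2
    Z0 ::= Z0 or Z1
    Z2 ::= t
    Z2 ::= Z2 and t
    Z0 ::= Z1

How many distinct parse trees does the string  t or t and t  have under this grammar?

2

Parse trees for t or t and t:
  [Z0 [Z0 [Z1 [Z2 t]]] or [Z1 [Z2 [Z2 t] and t]]]
  [Z0 [Z0 [Z1 [Z2 t]]] or [Z1 [Z1 [Z2 t]] and [Z2 t]]]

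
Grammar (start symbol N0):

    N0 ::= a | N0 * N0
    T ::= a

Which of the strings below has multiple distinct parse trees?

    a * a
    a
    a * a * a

a * a * a

a * a: 1 tree
a: 1 tree
a * a * a: 2 trees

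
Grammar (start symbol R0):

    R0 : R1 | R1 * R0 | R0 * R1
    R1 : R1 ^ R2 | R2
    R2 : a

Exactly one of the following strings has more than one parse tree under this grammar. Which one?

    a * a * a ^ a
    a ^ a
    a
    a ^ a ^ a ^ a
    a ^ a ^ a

a * a * a ^ a: 4 trees
a ^ a: 1 tree
a: 1 tree
a ^ a ^ a ^ a: 1 tree
a ^ a ^ a: 1 tree

a * a * a ^ a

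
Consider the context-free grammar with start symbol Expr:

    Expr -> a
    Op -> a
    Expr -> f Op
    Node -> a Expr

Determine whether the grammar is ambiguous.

Unambiguous

Only Expr, Op are reachable from Expr; ignoring the rest: Each reachable nonterminal has at most one production per leading terminal, and all productions are right-linear; the derivation is determined token-by-token.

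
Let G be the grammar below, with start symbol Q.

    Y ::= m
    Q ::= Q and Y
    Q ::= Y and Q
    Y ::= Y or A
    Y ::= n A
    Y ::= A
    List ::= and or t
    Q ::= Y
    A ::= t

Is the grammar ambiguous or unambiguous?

Witness: m and m

Derivation 1: Q ⇒ Q and Y ⇒ Y and Y ⇒ m and Y ⇒ m and m
Derivation 2: Q ⇒ Y and Q ⇒ m and Q ⇒ m and Y ⇒ m and m

Two distinct leftmost derivations for the same string.

Ambiguous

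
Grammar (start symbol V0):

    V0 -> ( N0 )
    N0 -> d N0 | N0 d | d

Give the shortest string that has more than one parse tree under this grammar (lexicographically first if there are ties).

length 3: no string has ≥2 trees
length 4: ( d d ) has 2 parse trees

Two derivations of ( d d ):
  V0 ⇒ ( N0 ) ⇒ ( d N0 ) ⇒ ( d d )
  V0 ⇒ ( N0 ) ⇒ ( N0 d ) ⇒ ( d d )

( d d )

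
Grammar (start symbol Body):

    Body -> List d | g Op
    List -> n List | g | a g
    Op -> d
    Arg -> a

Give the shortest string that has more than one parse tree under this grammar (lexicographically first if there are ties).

g d

length 2: g d has 2 parse trees

Two derivations of g d:
  Body ⇒ List d ⇒ g d
  Body ⇒ g Op ⇒ g d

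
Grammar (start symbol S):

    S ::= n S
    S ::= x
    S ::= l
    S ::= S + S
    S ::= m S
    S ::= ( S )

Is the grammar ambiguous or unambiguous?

Ambiguous

Witness: m l + l

Derivation 1: S ⇒ S + S ⇒ m S + S ⇒ m l + S ⇒ m l + l
Derivation 2: S ⇒ m S ⇒ m S + S ⇒ m l + S ⇒ m l + l

Two distinct leftmost derivations for the same string.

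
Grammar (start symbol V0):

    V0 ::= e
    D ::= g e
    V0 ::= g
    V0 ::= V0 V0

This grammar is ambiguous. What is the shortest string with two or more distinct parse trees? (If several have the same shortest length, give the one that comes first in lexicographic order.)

e e e

length 1: no string has ≥2 trees
length 2: no string has ≥2 trees
length 3: e e e has 2 parse trees

Two derivations of e e e:
  V0 ⇒ V0 V0 ⇒ e V0 ⇒ e V0 V0 ⇒ e e V0 ⇒ e e e
  V0 ⇒ V0 V0 ⇒ V0 V0 V0 ⇒ e V0 V0 ⇒ e e V0 ⇒ e e e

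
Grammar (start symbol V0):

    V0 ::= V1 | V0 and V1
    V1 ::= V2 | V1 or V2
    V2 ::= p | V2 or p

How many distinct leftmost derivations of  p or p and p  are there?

Parse trees for p or p and p:
  [V0 [V0 [V1 [V2 [V2 p] or p]]] and [V1 [V2 p]]]
  [V0 [V0 [V1 [V1 [V2 p]] or [V2 p]]] and [V1 [V2 p]]]

2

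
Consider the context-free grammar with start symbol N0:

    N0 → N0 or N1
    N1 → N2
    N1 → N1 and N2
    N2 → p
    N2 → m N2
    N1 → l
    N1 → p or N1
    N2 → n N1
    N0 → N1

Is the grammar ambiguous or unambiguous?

Witness: p or l

Derivation 1: N0 ⇒ N0 or N1 ⇒ N1 or N1 ⇒ N2 or N1 ⇒ p or N1 ⇒ p or l
Derivation 2: N0 ⇒ N1 ⇒ p or N1 ⇒ p or l

Two distinct leftmost derivations for the same string.

Ambiguous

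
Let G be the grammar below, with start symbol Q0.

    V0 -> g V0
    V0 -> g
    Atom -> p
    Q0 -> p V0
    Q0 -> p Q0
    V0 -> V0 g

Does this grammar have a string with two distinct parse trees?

Witness: p g g

Derivation 1: Q0 ⇒ p V0 ⇒ p g V0 ⇒ p g g
Derivation 2: Q0 ⇒ p V0 ⇒ p V0 g ⇒ p g g

Two distinct leftmost derivations for the same string.

Ambiguous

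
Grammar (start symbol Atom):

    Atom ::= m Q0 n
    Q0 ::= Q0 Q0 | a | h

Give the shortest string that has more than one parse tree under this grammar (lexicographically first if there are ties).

length 3: no string has ≥2 trees
length 4: no string has ≥2 trees
length 5: m a a a n has 2 parse trees

Two derivations of m a a a n:
  Atom ⇒ m Q0 n ⇒ m Q0 Q0 n ⇒ m Q0 Q0 Q0 n ⇒ m a Q0 Q0 n ⇒ m a a Q0 n ⇒ m a a a n
  Atom ⇒ m Q0 n ⇒ m Q0 Q0 n ⇒ m a Q0 n ⇒ m a Q0 Q0 n ⇒ m a a Q0 n ⇒ m a a a n

m a a a n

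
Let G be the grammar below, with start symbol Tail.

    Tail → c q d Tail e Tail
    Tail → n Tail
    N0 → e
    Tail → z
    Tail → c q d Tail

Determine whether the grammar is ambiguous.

Witness: c q d c q d z e z

Derivation 1: Tail ⇒ c q d Tail e Tail ⇒ c q d c q d Tail e Tail ⇒ c q d c q d z e Tail ⇒ c q d c q d z e z
Derivation 2: Tail ⇒ c q d Tail ⇒ c q d c q d Tail e Tail ⇒ c q d c q d z e Tail ⇒ c q d c q d z e z

Two distinct leftmost derivations for the same string.

Ambiguous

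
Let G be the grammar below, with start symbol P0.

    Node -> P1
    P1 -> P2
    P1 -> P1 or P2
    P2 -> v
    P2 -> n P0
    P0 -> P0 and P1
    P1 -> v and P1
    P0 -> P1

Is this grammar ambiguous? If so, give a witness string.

Ambiguous

Witness: v and v

Derivation 1: P0 ⇒ P0 and P1 ⇒ P1 and P1 ⇒ P2 and P1 ⇒ v and P1 ⇒ v and P2 ⇒ v and v
Derivation 2: P0 ⇒ P1 ⇒ v and P1 ⇒ v and P2 ⇒ v and v

Two distinct leftmost derivations for the same string.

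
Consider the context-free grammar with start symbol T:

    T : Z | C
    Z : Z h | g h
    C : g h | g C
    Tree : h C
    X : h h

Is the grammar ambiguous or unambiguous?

Ambiguous

Witness: g h

Derivation 1: T ⇒ Z ⇒ g h
Derivation 2: T ⇒ C ⇒ g h

Two distinct leftmost derivations for the same string.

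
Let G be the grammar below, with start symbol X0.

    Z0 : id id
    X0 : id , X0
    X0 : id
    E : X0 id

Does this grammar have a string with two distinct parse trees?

(Z0, E are unreachable from X0, so their rules don't affect L(X0).) Right-recursive list with a separator: after each atom, whether the separator follows determines the rule. One parse per string.

Unambiguous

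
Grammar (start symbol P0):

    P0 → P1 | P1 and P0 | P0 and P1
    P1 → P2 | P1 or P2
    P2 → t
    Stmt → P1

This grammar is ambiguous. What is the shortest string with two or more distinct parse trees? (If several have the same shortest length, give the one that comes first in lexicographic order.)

length 1: no string has ≥2 trees
length 3: t and t has 2 parse trees

Two derivations of t and t:
  P0 ⇒ P1 and P0 ⇒ P2 and P0 ⇒ t and P0 ⇒ t and P1 ⇒ t and P2 ⇒ t and t
  P0 ⇒ P0 and P1 ⇒ P1 and P1 ⇒ P2 and P1 ⇒ t and P1 ⇒ t and P2 ⇒ t and t

t and t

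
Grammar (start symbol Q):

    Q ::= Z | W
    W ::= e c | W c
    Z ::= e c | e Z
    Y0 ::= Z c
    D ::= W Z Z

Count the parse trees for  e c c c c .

Parse trees for e c c c c:
  [Q [W [W [W [W e c] c] c] c]]

1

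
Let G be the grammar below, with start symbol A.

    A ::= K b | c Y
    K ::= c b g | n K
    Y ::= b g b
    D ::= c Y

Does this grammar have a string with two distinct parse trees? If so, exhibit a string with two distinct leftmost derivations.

Ambiguous

Witness: c b g b

Derivation 1: A ⇒ K b ⇒ c b g b
Derivation 2: A ⇒ c Y ⇒ c b g b

Two distinct leftmost derivations for the same string.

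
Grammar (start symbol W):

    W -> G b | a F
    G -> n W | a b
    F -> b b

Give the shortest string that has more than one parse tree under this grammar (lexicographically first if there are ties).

length 3: a b b has 2 parse trees

Two derivations of a b b:
  W ⇒ G b ⇒ a b b
  W ⇒ a F ⇒ a b b

a b b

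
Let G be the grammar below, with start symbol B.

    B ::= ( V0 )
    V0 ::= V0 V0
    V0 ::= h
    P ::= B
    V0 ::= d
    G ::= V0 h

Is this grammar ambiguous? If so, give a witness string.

Ambiguous

Witness: ( d d d )

Derivation 1: B ⇒ ( V0 ) ⇒ ( V0 V0 ) ⇒ ( V0 V0 V0 ) ⇒ ( d V0 V0 ) ⇒ ( d d V0 ) ⇒ ( d d d )
Derivation 2: B ⇒ ( V0 ) ⇒ ( V0 V0 ) ⇒ ( d V0 ) ⇒ ( d V0 V0 ) ⇒ ( d d V0 ) ⇒ ( d d d )

Two distinct leftmost derivations for the same string.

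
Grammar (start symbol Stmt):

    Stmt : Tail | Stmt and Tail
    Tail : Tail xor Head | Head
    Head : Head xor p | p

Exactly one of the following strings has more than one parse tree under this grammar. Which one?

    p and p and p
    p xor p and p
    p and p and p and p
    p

p xor p and p

p and p and p: 1 tree
p xor p and p: 2 trees
p and p and p and p: 1 tree
p: 1 tree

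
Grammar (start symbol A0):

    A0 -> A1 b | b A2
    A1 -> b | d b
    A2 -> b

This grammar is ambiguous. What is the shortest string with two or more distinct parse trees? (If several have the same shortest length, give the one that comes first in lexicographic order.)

b b

length 2: b b has 2 parse trees

Two derivations of b b:
  A0 ⇒ A1 b ⇒ b b
  A0 ⇒ b A2 ⇒ b b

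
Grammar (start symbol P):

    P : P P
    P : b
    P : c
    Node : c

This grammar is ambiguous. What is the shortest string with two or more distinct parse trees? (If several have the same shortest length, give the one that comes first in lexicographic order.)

length 1: no string has ≥2 trees
length 2: no string has ≥2 trees
length 3: b b b has 2 parse trees

Two derivations of b b b:
  P ⇒ P P ⇒ P P P ⇒ b P P ⇒ b b P ⇒ b b b
  P ⇒ P P ⇒ b P ⇒ b P P ⇒ b b P ⇒ b b b

b b b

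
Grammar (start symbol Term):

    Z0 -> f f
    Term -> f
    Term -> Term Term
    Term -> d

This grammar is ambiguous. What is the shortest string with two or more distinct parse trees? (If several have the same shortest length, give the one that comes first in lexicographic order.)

d d d

length 1: no string has ≥2 trees
length 2: no string has ≥2 trees
length 3: d d d has 2 parse trees

Two derivations of d d d:
  Term ⇒ Term Term ⇒ Term Term Term ⇒ d Term Term ⇒ d d Term ⇒ d d d
  Term ⇒ Term Term ⇒ d Term ⇒ d Term Term ⇒ d d Term ⇒ d d d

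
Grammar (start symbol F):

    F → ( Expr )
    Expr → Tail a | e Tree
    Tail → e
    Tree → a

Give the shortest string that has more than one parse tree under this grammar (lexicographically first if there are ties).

( e a )

length 4: ( e a ) has 2 parse trees

Two derivations of ( e a ):
  F ⇒ ( Expr ) ⇒ ( Tail a ) ⇒ ( e a )
  F ⇒ ( Expr ) ⇒ ( e Tree ) ⇒ ( e a )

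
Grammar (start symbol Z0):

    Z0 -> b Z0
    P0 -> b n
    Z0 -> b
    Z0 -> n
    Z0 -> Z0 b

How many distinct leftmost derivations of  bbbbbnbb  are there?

Parse trees for bbbbbnbb (showing first 6 of 21):
  [Z0 b [Z0 b [Z0 b [Z0 b [Z0 b [Z0 [Z0 [Z0 n] b] b]]]]]]
  [Z0 b [Z0 b [Z0 b [Z0 b [Z0 [Z0 b [Z0 [Z0 n] b]] b]]]]]
  [Z0 b [Z0 b [Z0 b [Z0 b [Z0 [Z0 [Z0 b [Z0 n]] b] b]]]]]
  [Z0 b [Z0 b [Z0 b [Z0 [Z0 b [Z0 b [Z0 [Z0 n] b]]] b]]]]
  [Z0 b [Z0 b [Z0 b [Z0 [Z0 b [Z0 [Z0 b [Z0 n]] b]] b]]]]
  [Z0 b [Z0 b [Z0 b [Z0 [Z0 [Z0 b [Z0 b [Z0 n]]] b] b]]]]

21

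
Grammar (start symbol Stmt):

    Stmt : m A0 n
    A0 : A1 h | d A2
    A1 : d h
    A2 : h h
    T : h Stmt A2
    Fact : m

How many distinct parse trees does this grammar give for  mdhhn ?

Parse trees for mdhhn:
  [Stmt m [A0 [A1 d h] h] n]
  [Stmt m [A0 d [A2 h h]] n]

2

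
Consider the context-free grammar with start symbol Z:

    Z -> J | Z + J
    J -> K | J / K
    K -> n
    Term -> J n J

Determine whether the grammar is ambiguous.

(Term is unreachable from Z, so its rules don't affect L(Z).) The grammar is stratified — Z handles '+' (left-recursive), J handles '/', K atoms. Each operator has a fixed associativity and precedence level, so every string has one parse.

Unambiguous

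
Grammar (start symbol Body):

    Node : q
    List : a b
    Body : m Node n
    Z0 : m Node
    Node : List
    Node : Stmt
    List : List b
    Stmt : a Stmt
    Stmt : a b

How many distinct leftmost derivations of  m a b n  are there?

2

Parse trees for m a b n:
  [Body m [Node [List a b]] n]
  [Body m [Node [Stmt a b]] n]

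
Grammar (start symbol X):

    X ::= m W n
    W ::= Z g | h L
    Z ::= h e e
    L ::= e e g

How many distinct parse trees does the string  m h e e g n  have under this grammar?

2

Parse trees for m h e e g n:
  [X m [W [Z h e e] g] n]
  [X m [W h [L e e g]] n]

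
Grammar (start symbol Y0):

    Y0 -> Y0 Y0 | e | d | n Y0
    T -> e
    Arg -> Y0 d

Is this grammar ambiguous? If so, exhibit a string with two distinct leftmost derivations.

Witness: d d d

Derivation 1: Y0 ⇒ Y0 Y0 ⇒ Y0 Y0 Y0 ⇒ d Y0 Y0 ⇒ d d Y0 ⇒ d d d
Derivation 2: Y0 ⇒ Y0 Y0 ⇒ d Y0 ⇒ d Y0 Y0 ⇒ d d Y0 ⇒ d d d

Two distinct leftmost derivations for the same string.

Ambiguous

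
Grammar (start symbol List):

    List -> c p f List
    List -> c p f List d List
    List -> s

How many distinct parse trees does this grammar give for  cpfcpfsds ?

Parse trees for cpfcpfsds:
  [List c p f [List c p f [List s] d [List s]]]
  [List c p f [List c p f [List s]] d [List s]]

2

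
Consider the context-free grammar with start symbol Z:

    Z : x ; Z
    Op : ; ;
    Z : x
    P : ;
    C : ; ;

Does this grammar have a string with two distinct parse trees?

Unambiguous

Only Z is reachable from Z; ignoring the rest: The reachable grammar is A → atom sep A | atom. Each atom is followed by either the separator (recurse) or end-of-string (stop) — no choice point.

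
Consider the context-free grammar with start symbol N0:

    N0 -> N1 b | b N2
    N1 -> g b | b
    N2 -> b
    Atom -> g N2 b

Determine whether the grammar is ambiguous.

Witness: b b

Derivation 1: N0 ⇒ N1 b ⇒ b b
Derivation 2: N0 ⇒ b N2 ⇒ b b

Two distinct leftmost derivations for the same string.

Ambiguous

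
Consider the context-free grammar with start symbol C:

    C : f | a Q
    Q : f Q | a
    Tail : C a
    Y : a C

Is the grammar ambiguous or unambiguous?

(Tail, Y are unreachable from C, so their rules don't affect L(C).) Each reachable nonterminal has at most one production per leading terminal, and all productions are right-linear; the derivation is determined token-by-token.

Unambiguous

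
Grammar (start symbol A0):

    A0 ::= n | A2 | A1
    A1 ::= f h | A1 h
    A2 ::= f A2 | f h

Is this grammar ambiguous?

Witness: f h

Derivation 1: A0 ⇒ A2 ⇒ f h
Derivation 2: A0 ⇒ A1 ⇒ f h

Two distinct leftmost derivations for the same string.

Ambiguous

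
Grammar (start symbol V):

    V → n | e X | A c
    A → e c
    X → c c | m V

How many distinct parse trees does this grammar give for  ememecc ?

2

Parse trees for ememecc:
  [V e [X m [V e [X m [V e [X c c]]]]]]
  [V e [X m [V e [X m [V [A e c] c]]]]]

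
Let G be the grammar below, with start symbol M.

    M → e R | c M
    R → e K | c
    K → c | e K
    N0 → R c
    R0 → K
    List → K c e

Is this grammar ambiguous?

Unambiguous

Only M, R, K are reachable from M; ignoring the rest: Each reachable nonterminal has at most one production per leading terminal, and all productions are right-linear; the derivation is determined token-by-token.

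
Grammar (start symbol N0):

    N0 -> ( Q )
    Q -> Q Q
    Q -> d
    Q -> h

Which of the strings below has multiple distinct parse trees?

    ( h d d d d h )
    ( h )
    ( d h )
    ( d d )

( h d d d d h )

( h d d d d h ): 42 trees
( h ): 1 tree
( d h ): 1 tree
( d d ): 1 tree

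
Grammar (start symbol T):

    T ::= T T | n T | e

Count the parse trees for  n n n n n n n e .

1

Parse trees for n n n n n n n e:
  [T n [T n [T n [T n [T n [T n [T n [T e]]]]]]]]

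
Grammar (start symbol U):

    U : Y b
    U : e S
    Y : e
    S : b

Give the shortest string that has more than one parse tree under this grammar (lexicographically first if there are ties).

length 2: e b has 2 parse trees

Two derivations of e b:
  U ⇒ Y b ⇒ e b
  U ⇒ e S ⇒ e b

e b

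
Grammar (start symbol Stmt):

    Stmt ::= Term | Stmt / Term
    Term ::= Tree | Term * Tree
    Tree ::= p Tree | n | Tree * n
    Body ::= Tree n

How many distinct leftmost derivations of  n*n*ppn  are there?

2

Parse trees for n*n*ppn:
  [Stmt [Term [Term [Tree [Tree n] * n]] * [Tree p [Tree p [Tree n]]]]]
  [Stmt [Term [Term [Term [Tree n]] * [Tree n]] * [Tree p [Tree p [Tree n]]]]]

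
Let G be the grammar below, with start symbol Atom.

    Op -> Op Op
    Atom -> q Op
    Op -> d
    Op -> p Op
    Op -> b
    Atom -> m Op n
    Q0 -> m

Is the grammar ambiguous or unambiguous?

Ambiguous

Witness: q b b b

Derivation 1: Atom ⇒ q Op ⇒ q Op Op ⇒ q Op Op Op ⇒ q b Op Op ⇒ q b b Op ⇒ q b b b
Derivation 2: Atom ⇒ q Op ⇒ q Op Op ⇒ q b Op ⇒ q b Op Op ⇒ q b b Op ⇒ q b b b

Two distinct leftmost derivations for the same string.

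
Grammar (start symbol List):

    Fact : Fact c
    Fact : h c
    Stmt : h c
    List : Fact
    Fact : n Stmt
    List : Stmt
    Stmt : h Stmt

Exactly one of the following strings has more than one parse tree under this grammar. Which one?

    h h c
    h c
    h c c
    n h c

h c

h h c: 1 tree
h c: 2 trees
h c c: 1 tree
n h c: 1 tree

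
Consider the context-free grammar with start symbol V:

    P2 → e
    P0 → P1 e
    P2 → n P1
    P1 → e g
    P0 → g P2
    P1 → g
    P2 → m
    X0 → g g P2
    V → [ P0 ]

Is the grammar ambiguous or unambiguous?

Witness: [ g e ]

Derivation 1: V ⇒ [ P0 ] ⇒ [ P1 e ] ⇒ [ g e ]
Derivation 2: V ⇒ [ P0 ] ⇒ [ g P2 ] ⇒ [ g e ]

Two distinct leftmost derivations for the same string.

Ambiguous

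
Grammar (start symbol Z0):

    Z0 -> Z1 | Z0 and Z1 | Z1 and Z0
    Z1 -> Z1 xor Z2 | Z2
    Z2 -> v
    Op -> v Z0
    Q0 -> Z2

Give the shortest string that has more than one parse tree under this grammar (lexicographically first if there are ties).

v and v

length 1: no string has ≥2 trees
length 3: v and v has 2 parse trees

Two derivations of v and v:
  Z0 ⇒ Z0 and Z1 ⇒ Z1 and Z1 ⇒ Z2 and Z1 ⇒ v and Z1 ⇒ v and Z2 ⇒ v and v
  Z0 ⇒ Z1 and Z0 ⇒ Z2 and Z0 ⇒ v and Z0 ⇒ v and Z1 ⇒ v and Z2 ⇒ v and v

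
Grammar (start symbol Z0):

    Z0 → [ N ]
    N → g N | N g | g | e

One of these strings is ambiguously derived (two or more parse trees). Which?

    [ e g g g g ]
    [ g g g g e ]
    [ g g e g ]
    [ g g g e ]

[ g g e g ]

[ e g g g g ]: 1 tree
[ g g g g e ]: 1 tree
[ g g e g ]: 3 trees
[ g g g e ]: 1 tree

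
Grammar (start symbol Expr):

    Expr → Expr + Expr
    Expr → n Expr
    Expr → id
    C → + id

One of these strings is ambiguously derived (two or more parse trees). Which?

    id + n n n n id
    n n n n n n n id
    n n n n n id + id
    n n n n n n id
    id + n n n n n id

id + n n n n id: 1 tree
n n n n n n n id: 1 tree
n n n n n id + id: 6 trees
n n n n n n id: 1 tree
id + n n n n n id: 1 tree

n n n n n id + id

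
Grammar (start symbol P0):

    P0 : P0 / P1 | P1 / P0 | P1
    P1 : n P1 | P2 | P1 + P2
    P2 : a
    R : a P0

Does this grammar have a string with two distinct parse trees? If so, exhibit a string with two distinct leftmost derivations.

Witness: a / a

Derivation 1: P0 ⇒ P0 / P1 ⇒ P1 / P1 ⇒ P2 / P1 ⇒ a / P1 ⇒ a / P2 ⇒ a / a
Derivation 2: P0 ⇒ P1 / P0 ⇒ P2 / P0 ⇒ a / P0 ⇒ a / P1 ⇒ a / P2 ⇒ a / a

Two distinct leftmost derivations for the same string.

Ambiguous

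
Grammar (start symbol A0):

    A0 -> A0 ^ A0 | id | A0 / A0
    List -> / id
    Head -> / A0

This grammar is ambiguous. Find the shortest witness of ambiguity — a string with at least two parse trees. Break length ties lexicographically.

id / id / id

length 1: no string has ≥2 trees
length 3: no string has ≥2 trees
length 5: id / id / id has 2 parse trees

Two derivations of id / id / id:
  A0 ⇒ A0 / A0 ⇒ id / A0 ⇒ id / A0 / A0 ⇒ id / id / A0 ⇒ id / id / id
  A0 ⇒ A0 / A0 ⇒ A0 / A0 / A0 ⇒ id / A0 / A0 ⇒ id / id / A0 ⇒ id / id / id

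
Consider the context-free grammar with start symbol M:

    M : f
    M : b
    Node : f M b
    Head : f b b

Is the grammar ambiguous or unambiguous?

Unambiguous

(Node, Head are unreachable from M, so their rules don't affect L(M).) Restricted to the reachable nonterminals, every rule has the form A → t or A → t B, and no two rules for the same A share a first terminal. The grammar encodes a DFA — one run per string.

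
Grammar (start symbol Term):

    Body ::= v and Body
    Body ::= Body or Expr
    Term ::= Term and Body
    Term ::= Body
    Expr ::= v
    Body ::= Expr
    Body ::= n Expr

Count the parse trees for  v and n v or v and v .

3

Parse trees for v and n v or v and v:
  [Term [Term [Term [Body [Expr v]]] and [Body [Body n [Expr v]] or [Expr v]]] and [Body [Expr v]]]
  [Term [Term [Body v and [Body [Body n [Expr v]] or [Expr v]]]] and [Body [Expr v]]]
  [Term [Term [Body [Body v and [Body n [Expr v]]] or [Expr v]]] and [Body [Expr v]]]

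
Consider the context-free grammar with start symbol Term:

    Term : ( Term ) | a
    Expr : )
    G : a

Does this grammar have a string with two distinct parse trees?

(Expr, G are unreachable from Term, so their rules don't affect L(Term).) Each string is a nest of matched brackets around a single atom. An opening bracket forces the recursive rule; an atom forces the base rule.

Unambiguous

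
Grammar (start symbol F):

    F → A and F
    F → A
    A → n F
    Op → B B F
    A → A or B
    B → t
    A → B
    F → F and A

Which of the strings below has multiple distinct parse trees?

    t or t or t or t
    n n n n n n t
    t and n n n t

t and n n n t

t or t or t or t: 1 tree
n n n n n n t: 1 tree
t and n n n t: 2 trees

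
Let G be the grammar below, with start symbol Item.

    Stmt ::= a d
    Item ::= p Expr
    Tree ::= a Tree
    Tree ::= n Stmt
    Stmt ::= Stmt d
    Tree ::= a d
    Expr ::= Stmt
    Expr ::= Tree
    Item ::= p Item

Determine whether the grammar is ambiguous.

Witness: p a d

Derivation 1: Item ⇒ p Expr ⇒ p Stmt ⇒ p a d
Derivation 2: Item ⇒ p Expr ⇒ p Tree ⇒ p a d

Two distinct leftmost derivations for the same string.

Ambiguous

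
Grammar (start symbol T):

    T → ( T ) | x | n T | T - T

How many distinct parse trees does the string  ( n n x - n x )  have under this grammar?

Parse trees for ( n n x - n x ):
  [T ( [T n [T n [T [T x] - [T n [T x]]]]] )]
  [T ( [T n [T [T n [T x]] - [T n [T x]]]] )]
  [T ( [T [T n [T n [T x]]] - [T n [T x]]] )]

3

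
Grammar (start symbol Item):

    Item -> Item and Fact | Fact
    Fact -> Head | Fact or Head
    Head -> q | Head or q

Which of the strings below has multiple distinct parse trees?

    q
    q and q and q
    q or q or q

q: 1 tree
q and q and q: 1 tree
q or q or q: 4 trees

q or q or q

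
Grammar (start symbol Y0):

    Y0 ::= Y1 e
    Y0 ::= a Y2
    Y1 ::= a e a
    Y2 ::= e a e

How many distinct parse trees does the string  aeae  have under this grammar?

Parse trees for aeae:
  [Y0 [Y1 a e a] e]
  [Y0 a [Y2 e a e]]

2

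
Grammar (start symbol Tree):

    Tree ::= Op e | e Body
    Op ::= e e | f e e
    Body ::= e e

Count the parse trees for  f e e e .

1

Parse trees for f e e e:
  [Tree [Op f e e] e]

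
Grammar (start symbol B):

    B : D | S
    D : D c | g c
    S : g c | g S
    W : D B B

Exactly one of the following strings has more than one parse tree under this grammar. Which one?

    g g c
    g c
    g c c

g c

g g c: 1 tree
g c: 2 trees
g c c: 1 tree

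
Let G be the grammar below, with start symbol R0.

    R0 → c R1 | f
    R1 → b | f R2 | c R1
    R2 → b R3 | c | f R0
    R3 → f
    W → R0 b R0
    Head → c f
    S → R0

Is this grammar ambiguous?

Unambiguous

(W, Head, S are unreachable from R0, so their rules don't affect L(R0).) Restricted to the reachable nonterminals, every rule has the form A → t or A → t B, and no two rules for the same A share a first terminal. The grammar encodes a DFA — one run per string.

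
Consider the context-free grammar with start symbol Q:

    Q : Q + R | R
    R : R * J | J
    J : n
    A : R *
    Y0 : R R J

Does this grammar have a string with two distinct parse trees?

Unambiguous

Only Q, R, J are reachable from Q; ignoring the rest: Q → Q + R | R  ;  R → R * J | J  — a left-associative chain with J at the bottom. Each string factors uniquely by precedence.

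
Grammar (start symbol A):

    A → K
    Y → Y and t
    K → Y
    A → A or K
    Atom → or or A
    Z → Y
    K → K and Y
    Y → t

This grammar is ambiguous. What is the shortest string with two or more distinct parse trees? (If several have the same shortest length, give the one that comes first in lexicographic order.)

length 1: no string has ≥2 trees
length 3: t and t has 2 parse trees

Two derivations of t and t:
  A ⇒ K ⇒ Y ⇒ Y and t ⇒ t and t
  A ⇒ K ⇒ K and Y ⇒ Y and Y ⇒ t and Y ⇒ t and t

t and t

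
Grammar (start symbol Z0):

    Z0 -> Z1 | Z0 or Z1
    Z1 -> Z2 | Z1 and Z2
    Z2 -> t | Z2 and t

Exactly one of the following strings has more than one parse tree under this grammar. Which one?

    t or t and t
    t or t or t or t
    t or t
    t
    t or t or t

t or t and t: 2 trees
t or t or t or t: 1 tree
t or t: 1 tree
t: 1 tree
t or t or t: 1 tree

t or t and t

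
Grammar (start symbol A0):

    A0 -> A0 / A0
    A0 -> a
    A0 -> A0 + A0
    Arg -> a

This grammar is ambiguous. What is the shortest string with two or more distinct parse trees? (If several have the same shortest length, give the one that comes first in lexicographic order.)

a + a + a

length 1: no string has ≥2 trees
length 3: no string has ≥2 trees
length 5: a + a + a has 2 parse trees

Two derivations of a + a + a:
  A0 ⇒ A0 + A0 ⇒ a + A0 ⇒ a + A0 + A0 ⇒ a + a + A0 ⇒ a + a + a
  A0 ⇒ A0 + A0 ⇒ A0 + A0 + A0 ⇒ a + A0 + A0 ⇒ a + a + A0 ⇒ a + a + a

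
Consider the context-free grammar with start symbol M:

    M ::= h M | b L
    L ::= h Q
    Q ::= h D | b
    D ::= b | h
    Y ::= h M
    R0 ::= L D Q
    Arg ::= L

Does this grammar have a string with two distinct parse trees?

Unambiguous

(Y, R0, Arg are unreachable from M, so their rules don't affect L(M).) Each reachable nonterminal has at most one production per leading terminal, and all productions are right-linear; the derivation is determined token-by-token.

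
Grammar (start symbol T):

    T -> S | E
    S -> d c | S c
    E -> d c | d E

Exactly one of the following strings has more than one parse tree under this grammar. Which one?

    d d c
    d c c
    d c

d d c: 1 tree
d c c: 1 tree
d c: 2 trees

d c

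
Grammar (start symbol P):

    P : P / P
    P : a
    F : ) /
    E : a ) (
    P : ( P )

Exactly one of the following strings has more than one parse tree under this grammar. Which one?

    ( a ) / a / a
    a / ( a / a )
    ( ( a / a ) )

( a ) / a / a

( a ) / a / a: 2 trees
a / ( a / a ): 1 tree
( ( a / a ) ): 1 tree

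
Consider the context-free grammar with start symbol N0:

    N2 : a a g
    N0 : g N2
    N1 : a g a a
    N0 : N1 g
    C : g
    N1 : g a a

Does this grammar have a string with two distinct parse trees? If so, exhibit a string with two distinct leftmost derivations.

Ambiguous

Witness: g a a g

Derivation 1: N0 ⇒ g N2 ⇒ g a a g
Derivation 2: N0 ⇒ N1 g ⇒ g a a g

Two distinct leftmost derivations for the same string.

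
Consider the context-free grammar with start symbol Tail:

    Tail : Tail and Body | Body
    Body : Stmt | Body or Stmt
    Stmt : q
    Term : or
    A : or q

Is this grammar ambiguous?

(Term, A are unreachable from Tail, so their rules don't affect L(Tail).) The grammar is stratified — Tail handles 'and' (left-recursive), Body handles 'or', Stmt atoms. Each operator has a fixed associativity and precedence level, so every string has one parse.

Unambiguous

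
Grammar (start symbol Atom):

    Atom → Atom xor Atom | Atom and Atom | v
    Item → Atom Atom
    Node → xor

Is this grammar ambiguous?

Ambiguous

Witness: v and v and v

Derivation 1: Atom ⇒ Atom and Atom ⇒ Atom and Atom and Atom ⇒ v and Atom and Atom ⇒ v and v and Atom ⇒ v and v and v
Derivation 2: Atom ⇒ Atom and Atom ⇒ v and Atom ⇒ v and Atom and Atom ⇒ v and v and Atom ⇒ v and v and v

Two distinct leftmost derivations for the same string.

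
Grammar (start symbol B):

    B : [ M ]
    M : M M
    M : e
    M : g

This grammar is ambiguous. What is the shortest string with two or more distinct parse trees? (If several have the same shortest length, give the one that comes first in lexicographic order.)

[ e e e ]

length 3: no string has ≥2 trees
length 4: no string has ≥2 trees
length 5: [ e e e ] has 2 parse trees

Two derivations of [ e e e ]:
  B ⇒ [ M ] ⇒ [ M M ] ⇒ [ M M M ] ⇒ [ e M M ] ⇒ [ e e M ] ⇒ [ e e e ]
  B ⇒ [ M ] ⇒ [ M M ] ⇒ [ e M ] ⇒ [ e M M ] ⇒ [ e e M ] ⇒ [ e e e ]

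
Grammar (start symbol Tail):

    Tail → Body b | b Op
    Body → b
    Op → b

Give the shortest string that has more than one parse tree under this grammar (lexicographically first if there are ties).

length 2: b b has 2 parse trees

Two derivations of b b:
  Tail ⇒ Body b ⇒ b b
  Tail ⇒ b Op ⇒ b b

b b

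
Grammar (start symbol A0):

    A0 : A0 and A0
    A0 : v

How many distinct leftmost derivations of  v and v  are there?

Parse trees for v and v:
  [A0 [A0 v] and [A0 v]]

1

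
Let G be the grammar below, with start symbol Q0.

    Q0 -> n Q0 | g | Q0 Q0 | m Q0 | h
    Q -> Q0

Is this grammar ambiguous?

Ambiguous

Witness: g g g

Derivation 1: Q0 ⇒ Q0 Q0 ⇒ g Q0 ⇒ g Q0 Q0 ⇒ g g Q0 ⇒ g g g
Derivation 2: Q0 ⇒ Q0 Q0 ⇒ Q0 Q0 Q0 ⇒ g Q0 Q0 ⇒ g g Q0 ⇒ g g g

Two distinct leftmost derivations for the same string.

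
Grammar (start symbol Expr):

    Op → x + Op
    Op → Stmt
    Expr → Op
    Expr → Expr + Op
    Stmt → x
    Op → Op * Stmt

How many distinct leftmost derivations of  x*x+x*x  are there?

1

Parse trees for x*x+x*x:
  [Expr [Expr [Op [Op [Stmt x]] * [Stmt x]]] + [Op [Op [Stmt x]] * [Stmt x]]]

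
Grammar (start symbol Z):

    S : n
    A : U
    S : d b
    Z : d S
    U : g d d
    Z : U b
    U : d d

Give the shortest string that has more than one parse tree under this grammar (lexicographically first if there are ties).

d d b

length 2: no string has ≥2 trees
length 3: d d b has 2 parse trees

Two derivations of d d b:
  Z ⇒ d S ⇒ d d b
  Z ⇒ U b ⇒ d d b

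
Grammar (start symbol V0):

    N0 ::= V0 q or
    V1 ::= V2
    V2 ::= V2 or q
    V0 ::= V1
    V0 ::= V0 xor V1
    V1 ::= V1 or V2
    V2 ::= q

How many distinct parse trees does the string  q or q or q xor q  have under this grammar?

Parse trees for q or q or q xor q:
  [V0 [V0 [V1 [V2 [V2 [V2 q] or q] or q]]] xor [V1 [V2 q]]]
  [V0 [V0 [V1 [V1 [V2 q]] or [V2 [V2 q] or q]]] xor [V1 [V2 q]]]
  [V0 [V0 [V1 [V1 [V2 [V2 q] or q]] or [V2 q]]] xor [V1 [V2 q]]]
  [V0 [V0 [V1 [V1 [V1 [V2 q]] or [V2 q]] or [V2 q]]] xor [V1 [V2 q]]]

4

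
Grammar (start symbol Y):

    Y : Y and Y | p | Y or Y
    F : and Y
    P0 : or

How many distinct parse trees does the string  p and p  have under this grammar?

Parse trees for p and p:
  [Y [Y p] and [Y p]]

1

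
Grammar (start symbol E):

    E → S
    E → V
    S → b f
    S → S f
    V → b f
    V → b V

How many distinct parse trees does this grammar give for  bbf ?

Parse trees for bbf:
  [E [V b [V b f]]]

1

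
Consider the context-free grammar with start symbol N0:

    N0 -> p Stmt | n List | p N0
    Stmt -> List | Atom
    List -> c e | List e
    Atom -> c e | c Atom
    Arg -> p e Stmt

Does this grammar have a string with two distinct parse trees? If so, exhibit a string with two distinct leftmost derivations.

Ambiguous

Witness: p c e

Derivation 1: N0 ⇒ p Stmt ⇒ p List ⇒ p c e
Derivation 2: N0 ⇒ p Stmt ⇒ p Atom ⇒ p c e

Two distinct leftmost derivations for the same string.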